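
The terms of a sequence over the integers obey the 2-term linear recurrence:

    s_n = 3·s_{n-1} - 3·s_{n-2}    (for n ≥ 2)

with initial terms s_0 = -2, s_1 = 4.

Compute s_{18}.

39366

s_2 = 3·4 + -3·-2 = 18
s_3 = 3·18 + -3·4 = 42
s_4 = 3·42 + -3·18 = 72
s_5 = 3·72 + -3·42 = 90
s_6 = 3·90 + -3·72 = 54
s_7 = 3·54 + -3·90 = -108
s_8 = 3·-108 + -3·54 = -486
s_9 = 3·-486 + -3·-108 = -1134
s_10 = 3·-1134 + -3·-486 = -1944
s_11 = 3·-1944 + -3·-1134 = -2430
s_12 = 3·-2430 + -3·-1944 = -1458
s_13 = 3·-1458 + -3·-2430 = 2916
s_14 = 3·2916 + -3·-1458 = 13122
s_15 = 3·13122 + -3·2916 = 30618
s_16 = 3·30618 + -3·13122 = 52488
s_17 = 3·52488 + -3·30618 = 65610
s_18 = 3·65610 + -3·52488 = 39366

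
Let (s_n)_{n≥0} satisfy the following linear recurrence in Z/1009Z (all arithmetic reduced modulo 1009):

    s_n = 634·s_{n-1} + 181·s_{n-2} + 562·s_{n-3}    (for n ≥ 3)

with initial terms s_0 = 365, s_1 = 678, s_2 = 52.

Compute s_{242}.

797

s_3 = 634·52 + 181·678 + 562·365 = 603
s_4 = 634·603 + 181·52 + 562·678 = 865
s_5 = 634·865 + 181·603 + 562·52 = 657
s_6 = 634·657 + 181·865 + 562·603 = 862
s_7 = 634·862 + 181·657 + 562·865 = 286
s_8 = 634·286 + 181·862 + 562·657 = 280
Continuing the recurrence:
  s_9 = 367;  s_10 = 130;  s_11 = 480;  s_12 = 343;  s_13 = 36;  s_14 = 508
  s_15 = 710;  s_16 = 307;  s_17 = 217;  s_18 = 891;  s_19 = 784;  s_20 = 324
  s_21 = 502;  s_22 = 230;  s_23 = 35;  s_24 = 866;  s_25 = 537;  s_26 = 266
  s_27 = 828;  s_28 = 89;  s_29 = 618;  s_30 = 472;  s_31 = 11;  s_32 = 807
  s_33 = 954;  s_34 = 335;  s_35 = 119;  s_36 = 235;  s_37 = 604;  s_38 = 966
  s_39 = 224;  s_40 = 460;  s_41 = 273;  s_42 = 828;  s_43 = 460;  s_44 = 633
  s_45 = 449;  s_46 = 900;  s_47 = 633;  s_48 = 279;  s_49 = 149;  s_50 = 247
  s_51 = 332;  s_52 = 918;  s_53 = 961;  s_54 = 439;  s_55 = 552;  s_56 = 869
  s_57 = 575;  s_58 = 647;  s_59 = 714;  s_60 = 977;  s_61 = 348;  s_62 = 618
  s_63 = 928;  s_64 = 803;  s_65 = 251;  s_66 = 651;  s_67 = 342;  s_68 = 482
  s_69 = 818;  s_70 = 948;  s_71 = 884;  s_72 = 131;  s_73 = 922;  s_74 = 212
  s_75 = 573;  s_76 = 619;  s_77 = 822;  s_78 = 699;  s_79 = 447;  s_80 = 105
  s_81 = 500;  s_82 = 990;  s_83 = 240;  s_84 = 896;  s_85 = 471;  s_86 = 360
  s_87 = 762;  s_88 = 725;  s_89 = 764;  s_90 = 539;  s_91 = 549;  s_92 = 190
  s_93 = 85;  s_94 = 281;  s_95 = 646;  s_96 = 668;  s_97 = 132;  s_98 = 590
  s_99 = 474;  s_100 = 197;  s_101 = 439;  s_102 = 196;  s_103 = 638;  s_104 = 566
  s_105 = 263;  s_106 = 146;  s_107 = 173;  s_108 = 385;  s_109 = 269;  s_110 = 451
  s_111 = 79;  s_112 = 375;  s_113 = 2;  s_114 = 533;  s_115 = 138;  s_116 = 442
  s_117 = 361;  s_118 = 994;  s_119 = 526;  s_120 = 899;  s_121 = 892;  s_122 = 733
  s_123 = 323;  s_124 = 280;  s_125 = 151;  s_126 = 15;  s_127 = 473;  s_128 = 3
  s_129 = 90;  s_130 = 549;  s_131 = 784;  s_132 = 236;  s_133 = 720;  s_134 = 425
  s_135 = 659;  s_136 = 352;  s_137 = 113;  s_138 = 203;  s_139 = 892;  s_140 = 846
  s_141 = 666;  s_142 = 71;  s_143 = 297;  s_144 = 311;  s_145 = 241;  s_146 = 651
  s_147 = 512;  s_148 = 733;  s_149 = 21;  s_150 = 870;  s_151 = 705;  s_152 = 752
  s_153 = 566;  s_154 = 219;  s_155 = 1003;  s_156 = 777;  s_157 = 129;  s_158 = 98
  s_159 = 502;  s_160 = 868;  s_161 = 40;  s_162 = 452;  s_163 = 658;  s_164 = 820
  s_165 = 37;  s_166 = 850;  s_167 = 464;  s_168 = 644;  s_169 = 331;  s_170 = 957
  s_171 = 406;  s_172 = 144;  s_173 = 352;  s_174 = 147;  s_175 = 723;  s_176 = 729
  s_177 = 642;  s_178 = 879;  s_179 = 529;  s_180 = 666;  s_181 = 973;  s_182 = 501
  s_183 = 299;  s_184 = 702;  s_185 = 792;  s_186 = 118;  s_187 = 225;  s_188 = 685
  s_189 = 507;  s_190 = 779;  s_191 = 974;  s_192 = 143;  s_193 = 472;  s_194 = 743
  s_195 = 181;  s_196 = 920;  s_197 = 391;  s_198 = 537;  s_199 = 998;  s_200 = 202
  s_201 = 55;  s_202 = 674;  s_203 = 890;  s_204 = 774;  s_205 = 405;  s_206 = 43
  s_207 = 785;  s_208 = 549;  s_209 = 736;  s_210 = 181;  s_211 = 549;  s_212 = 376
  s_213 = 560;  s_214 = 109;  s_215 = 376;  s_216 = 730;  s_217 = 860;  s_218 = 762
  s_219 = 677;  s_220 = 91;  s_221 = 48;  s_222 = 570;  s_223 = 457;  s_224 = 140
  s_225 = 434;  s_226 = 362;  s_227 = 295;  s_228 = 32;  s_229 = 661;  s_230 = 391
  s_231 = 81;  s_232 = 206;  s_233 = 758;  s_234 = 358;  s_235 = 667;  s_236 = 527
  s_237 = 191;  s_238 = 61;  s_239 = 125;  s_240 = 878
s_241 = 634·878 + 181·125 + 562·61 = 87
s_242 = 634·87 + 181·878 + 562·125 = 797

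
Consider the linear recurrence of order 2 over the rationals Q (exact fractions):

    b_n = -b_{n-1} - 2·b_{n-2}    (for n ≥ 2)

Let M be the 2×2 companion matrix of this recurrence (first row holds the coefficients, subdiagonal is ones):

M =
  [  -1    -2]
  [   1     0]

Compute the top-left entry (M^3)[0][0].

(M^3)[0][0] is the top entry after applying M 3 times to the unit state (1, 0). Equivalently it is h_{4} for the auxiliary sequence (h_n) obeying the same recurrence with h_1 = 1 and h_i = 0 for 0 ≤ i < 1:
h_2 = -1·1 + -2·0 = -1
h_3 = -1·-1 + -2·1 = -1
h_4 = -1·-1 + -2·-1 = 3

3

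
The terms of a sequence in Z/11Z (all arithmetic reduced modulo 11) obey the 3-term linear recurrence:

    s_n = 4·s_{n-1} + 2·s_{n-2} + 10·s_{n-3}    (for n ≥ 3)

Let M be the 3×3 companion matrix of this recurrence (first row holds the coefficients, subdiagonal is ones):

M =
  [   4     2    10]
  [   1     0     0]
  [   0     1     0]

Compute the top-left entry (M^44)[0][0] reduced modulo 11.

(M^44)[0][0] is the top entry after applying M 44 times to the unit state (1, 0, 0). Equivalently it is h_{46} for the auxiliary sequence (h_n) obeying the same recurrence with h_2 = 1 and h_i = 0 for 0 ≤ i < 2:
h_3 = 4·1 + 2·0 + 10·0 = 4
h_4 = 4·4 + 2·1 + 10·0 = 7
h_5 = 4·7 + 2·4 + 10·1 = 2
h_6 = 4·2 + 2·7 + 10·4 = 7
h_7 = 4·7 + 2·2 + 10·7 = 3
h_8 = 4·3 + 2·7 + 10·2 = 2
h_9 = 4·2 + 2·3 + 10·7 = 7
h_10 = 4·7 + 2·2 + 10·3 = 7
h_11 = 4·7 + 2·7 + 10·2 = 7
h_12 = 4·7 + 2·7 + 10·7 = 2
h_13 = 4·2 + 2·7 + 10·7 = 4
h_14 = 4·4 + 2·2 + 10·7 = 2
h_15 = 4·2 + 2·4 + 10·2 = 3
h_16 = 4·3 + 2·2 + 10·4 = 1
h_17 = 4·1 + 2·3 + 10·2 = 8
h_18 = 4·8 + 2·1 + 10·3 = 9
h_19 = 4·9 + 2·8 + 10·1 = 7
h_20 = 4·7 + 2·9 + 10·8 = 5
h_21 = 4·5 + 2·7 + 10·9 = 3
h_22 = 4·3 + 2·5 + 10·7 = 4
h_23 = 4·4 + 2·3 + 10·5 = 6
h_24 = 4·6 + 2·4 + 10·3 = 7
h_25 = 4·7 + 2·6 + 10·4 = 3
h_26 = 4·3 + 2·7 + 10·6 = 9
h_27 = 4·9 + 2·3 + 10·7 = 2
h_28 = 4·2 + 2·9 + 10·3 = 1
h_29 = 4·1 + 2·2 + 10·9 = 10
h_30 = 4·10 + 2·1 + 10·2 = 7
h_31 = 4·7 + 2·10 + 10·1 = 3
h_32 = 4·3 + 2·7 + 10·10 = 5
h_33 = 4·5 + 2·3 + 10·7 = 8
h_34 = 4·8 + 2·5 + 10·3 = 6
h_35 = 4·6 + 2·8 + 10·5 = 2
h_36 = 4·2 + 2·6 + 10·8 = 1
h_37 = 4·1 + 2·2 + 10·6 = 2
h_38 = 4·2 + 2·1 + 10·2 = 8
h_39 = 4·8 + 2·2 + 10·1 = 2
h_40 = 4·2 + 2·8 + 10·2 = 0
h_41 = 4·0 + 2·2 + 10·8 = 7
h_42 = 4·7 + 2·0 + 10·2 = 4
h_43 = 4·4 + 2·7 + 10·0 = 8
h_44 = 4·8 + 2·4 + 10·7 = 0
h_45 = 4·0 + 2·8 + 10·4 = 1
h_46 = 4·1 + 2·0 + 10·8 = 7

7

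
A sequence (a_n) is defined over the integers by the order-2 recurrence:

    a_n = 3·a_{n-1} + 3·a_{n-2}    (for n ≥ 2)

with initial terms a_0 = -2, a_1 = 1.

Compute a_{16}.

-231649227

a_2 = 3·1 + 3·-2 = -3
a_3 = 3·-3 + 3·1 = -6
a_4 = 3·-6 + 3·-3 = -27
a_5 = 3·-27 + 3·-6 = -99
a_6 = 3·-99 + 3·-27 = -378
a_7 = 3·-378 + 3·-99 = -1431
a_8 = 3·-1431 + 3·-378 = -5427
a_9 = 3·-5427 + 3·-1431 = -20574
a_10 = 3·-20574 + 3·-5427 = -78003
a_11 = 3·-78003 + 3·-20574 = -295731
a_12 = 3·-295731 + 3·-78003 = -1121202
a_13 = 3·-1121202 + 3·-295731 = -4250799
a_14 = 3·-4250799 + 3·-1121202 = -16116003
a_15 = 3·-16116003 + 3·-4250799 = -61100406
a_16 = 3·-61100406 + 3·-16116003 = -231649227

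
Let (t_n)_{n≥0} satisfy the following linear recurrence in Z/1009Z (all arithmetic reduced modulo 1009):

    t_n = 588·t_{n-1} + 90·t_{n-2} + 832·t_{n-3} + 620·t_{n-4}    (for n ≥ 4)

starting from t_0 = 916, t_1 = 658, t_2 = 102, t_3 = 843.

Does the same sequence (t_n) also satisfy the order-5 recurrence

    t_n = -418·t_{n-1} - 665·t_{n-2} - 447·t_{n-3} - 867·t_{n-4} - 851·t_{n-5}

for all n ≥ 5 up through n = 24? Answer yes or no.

yes

Terms t_0..t_24: 916, 658, 102, 843, 795, 920, 850, 950, 556, 962, 861, 779, 661, 775, 0, 854, 894, 375, 470, 277, 907, 247, 52, 440, 46
n=5: candidate gives 920, actual t_5 = 920 ✓
n=6: candidate gives 850, actual t_6 = 850 ✓
n=7: candidate gives 950, actual t_7 = 950 ✓
n=8: candidate gives 556, actual t_8 = 556 ✓
n=9: candidate gives 962, actual t_9 = 962 ✓
n=10: candidate gives 861, actual t_10 = 861 ✓
n=11: candidate gives 779, actual t_11 = 779 ✓
n=12: candidate gives 661, actual t_12 = 661 ✓
n=13: candidate gives 775, actual t_13 = 775 ✓
n=14: candidate gives 0, actual t_14 = 0 ✓
n=15: candidate gives 854, actual t_15 = 854 ✓
n=16: candidate gives 894, actual t_16 = 894 ✓
n=17: candidate gives 375, actual t_17 = 375 ✓
n=18: candidate gives 470, actual t_18 = 470 ✓
n=19: candidate gives 277, actual t_19 = 277 ✓
n=20: candidate gives 907, actual t_20 = 907 ✓
n=21: candidate gives 247, actual t_21 = 247 ✓
n=22: candidate gives 52, actual t_22 = 52 ✓
n=23: candidate gives 440, actual t_23 = 440 ✓
n=24: candidate gives 46, actual t_24 = 46 ✓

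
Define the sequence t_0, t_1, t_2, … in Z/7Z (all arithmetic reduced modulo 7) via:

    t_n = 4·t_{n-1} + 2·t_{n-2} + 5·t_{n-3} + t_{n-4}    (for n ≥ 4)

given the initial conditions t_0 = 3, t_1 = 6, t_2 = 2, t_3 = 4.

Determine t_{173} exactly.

5

t_4 = 4·4 + 2·2 + 5·6 + 1·3 = 4
t_5 = 4·4 + 2·4 + 5·2 + 1·6 = 5
t_6 = 4·5 + 2·4 + 5·4 + 1·2 = 1
t_7 = 4·1 + 2·5 + 5·4 + 1·4 = 3
t_8 = 4·3 + 2·1 + 5·5 + 1·4 = 1
t_9 = 4·1 + 2·3 + 5·1 + 1·5 = 6
t_10 = 4·6 + 2·1 + 5·3 + 1·1 = 0
t_11 = 4·0 + 2·6 + 5·1 + 1·3 = 6
t_12 = 4·6 + 2·0 + 5·6 + 1·1 = 6
t_13 = 4·6 + 2·6 + 5·0 + 1·6 = 0
t_14 = 4·0 + 2·6 + 5·6 + 1·0 = 0
t_15 = 4·0 + 2·0 + 5·6 + 1·6 = 1
t_16 = 4·1 + 2·0 + 5·0 + 1·6 = 3
t_17 = 4·3 + 2·1 + 5·0 + 1·0 = 0
t_18 = 4·0 + 2·3 + 5·1 + 1·0 = 4
t_19 = 4·4 + 2·0 + 5·3 + 1·1 = 4
t_20 = 4·4 + 2·4 + 5·0 + 1·3 = 6
t_21 = 4·6 + 2·4 + 5·4 + 1·0 = 3
t_22 = 4·3 + 2·6 + 5·4 + 1·4 = 6
t_23 = 4·6 + 2·3 + 5·6 + 1·4 = 1
t_24 = 4·1 + 2·6 + 5·3 + 1·6 = 2
t_25 = 4·2 + 2·1 + 5·6 + 1·3 = 1
t_26 = 4·1 + 2·2 + 5·1 + 1·6 = 5
t_27 = 4·5 + 2·1 + 5·2 + 1·1 = 5
t_28 = 4·5 + 2·5 + 5·1 + 1·2 = 2
t_29 = 4·2 + 2·5 + 5·5 + 1·1 = 2
t_30 = 4·2 + 2·2 + 5·5 + 1·5 = 0
t_31 = 4·0 + 2·2 + 5·2 + 1·5 = 5
t_32 = 4·5 + 2·0 + 5·2 + 1·2 = 4
t_33 = 4·4 + 2·5 + 5·0 + 1·2 = 0
t_34 = 4·0 + 2·4 + 5·5 + 1·0 = 5
t_35 = 4·5 + 2·0 + 5·4 + 1·5 = 3
t_36 = 4·3 + 2·5 + 5·0 + 1·4 = 5
t_37 = 4·5 + 2·3 + 5·5 + 1·0 = 2
t_38 = 4·2 + 2·5 + 5·3 + 1·5 = 3
t_39 = 4·3 + 2·2 + 5·5 + 1·3 = 2
t_40 = 4·2 + 2·3 + 5·2 + 1·5 = 1
t_41 = 4·1 + 2·2 + 5·3 + 1·2 = 4
t_42 = 4·4 + 2·1 + 5·2 + 1·3 = 3
t_43 = 4·3 + 2·4 + 5·1 + 1·2 = 6
t_44 = 4·6 + 2·3 + 5·4 + 1·1 = 2
t_45 = 4·2 + 2·6 + 5·3 + 1·4 = 4
(t_42, t_43, t_44, t_45) = (3, 6, 2, 4) = (t_0, t_1, t_2, t_3), so the sequence has period 42.
173 ≡ 5 (mod 42), hence t_173 = t_5 = 5.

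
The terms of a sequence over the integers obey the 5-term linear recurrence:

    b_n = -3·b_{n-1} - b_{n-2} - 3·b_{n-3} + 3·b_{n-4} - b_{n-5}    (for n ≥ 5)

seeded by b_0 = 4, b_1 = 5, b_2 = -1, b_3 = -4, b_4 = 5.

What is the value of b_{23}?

-42273539

b_5 = -3·5 + -1·-4 + -3·-1 + 3·5 + -1·4 = 3
b_6 = -3·3 + -1·5 + -3·-4 + 3·-1 + -1·5 = -10
b_7 = -3·-10 + -1·3 + -3·5 + 3·-4 + -1·-1 = 1
b_8 = -3·1 + -1·-10 + -3·3 + 3·5 + -1·-4 = 17
b_9 = -3·17 + -1·1 + -3·-10 + 3·3 + -1·5 = -18
b_10 = -3·-18 + -1·17 + -3·1 + 3·-10 + -1·3 = 1
b_11 = -3·1 + -1·-18 + -3·17 + 3·1 + -1·-10 = -23
b_12 = -3·-23 + -1·1 + -3·-18 + 3·17 + -1·1 = 172
b_13 = -3·172 + -1·-23 + -3·1 + 3·-18 + -1·17 = -567
b_14 = -3·-567 + -1·172 + -3·-23 + 3·1 + -1·-18 = 1619
b_15 = -3·1619 + -1·-567 + -3·172 + 3·-23 + -1·1 = -4876
b_16 = -3·-4876 + -1·1619 + -3·-567 + 3·172 + -1·-23 = 15249
b_17 = -3·15249 + -1·-4876 + -3·1619 + 3·-567 + -1·172 = -47601
b_18 = -3·-47601 + -1·15249 + -3·-4876 + 3·1619 + -1·-567 = 147606
b_19 = -3·147606 + -1·-47601 + -3·15249 + 3·-4876 + -1·1619 = -457211
b_20 = -3·-457211 + -1·147606 + -3·-47601 + 3·15249 + -1·-4876 = 1417453
b_21 = -3·1417453 + -1·-457211 + -3·147606 + 3·-47601 + -1·15249 = -4396018
b_22 = -3·-4396018 + -1·1417453 + -3·-457211 + 3·147606 + -1·-47601 = 13632653
b_23 = -3·13632653 + -1·-4396018 + -3·1417453 + 3·-457211 + -1·147606 = -42273539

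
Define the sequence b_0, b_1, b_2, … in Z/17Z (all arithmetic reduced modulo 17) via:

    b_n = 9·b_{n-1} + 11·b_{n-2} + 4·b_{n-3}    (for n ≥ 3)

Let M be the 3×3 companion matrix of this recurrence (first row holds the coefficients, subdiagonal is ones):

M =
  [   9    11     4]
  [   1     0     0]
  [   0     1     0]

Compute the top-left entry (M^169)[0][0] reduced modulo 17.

(M^169)[0][0] is the top entry after applying M 169 times to the unit state (1, 0, 0). Equivalently it is h_{171} for the auxiliary sequence (h_n) obeying the same recurrence with h_2 = 1 and h_i = 0 for 0 ≤ i < 2:
h_3 = 9·1 + 11·0 + 4·0 = 9
h_4 = 9·9 + 11·1 + 4·0 = 7
h_5 = 9·7 + 11·9 + 4·1 = 13
h_6 = 9·13 + 11·7 + 4·9 = 9
h_7 = 9·9 + 11·13 + 4·7 = 14
h_8 = 9·14 + 11·9 + 4·13 = 5
Continuing the recurrence:
  h_9 = 14;  h_10 = 16;  h_11 = 12;  h_12 = 0;  h_13 = 9;  h_14 = 10
  h_15 = 2;  h_16 = 11;  h_17 = 8;  h_18 = 14;  h_19 = 3;  h_20 = 9
  h_21 = 0;  h_22 = 9;  h_23 = 15;  h_24 = 13;  h_25 = 12;  h_26 = 5
  h_27 = 8;  h_28 = 5;  h_29 = 0;  h_30 = 2;  h_31 = 4;  h_32 = 7
  h_33 = 13;  h_34 = 6;  h_35 = 4;  h_36 = 1;  h_37 = 9;  h_38 = 6
  h_39 = 4;  h_40 = 2;  h_41 = 1;  h_42 = 13;  h_43 = 0;  h_44 = 11
  h_45 = 15;  h_46 = 1;  h_47 = 14;  h_48 = 10;  h_49 = 10;  h_50 = 1
  h_51 = 6;  h_52 = 3;  h_53 = 12;  h_54 = 12;  h_55 = 14;  h_56 = 0
  h_57 = 15;  h_58 = 4;  h_59 = 14;  h_60 = 9;  h_61 = 13;  h_62 = 0
  h_63 = 9;  h_64 = 14;  h_65 = 4;  h_66 = 5;  h_67 = 9;  h_68 = 16
  h_69 = 8;  h_70 = 12;  h_71 = 5;  h_72 = 5;  h_73 = 12;  h_74 = 13
  h_75 = 14;  h_76 = 11;  h_77 = 16;  h_78 = 15;  h_79 = 15;  h_80 = 7
  h_81 = 16;  h_82 = 9;  h_83 = 13;  h_84 = 8;  h_85 = 13;  h_86 = 2
  h_87 = 6;  h_88 = 9;  h_89 = 2;  h_90 = 5;  h_91 = 1;  h_92 = 4
  h_93 = 16;  h_94 = 5;  h_95 = 16;  h_96 = 8;  h_97 = 13;  h_98 = 14
  h_99 = 12;  h_100 = 8;  h_101 = 5;  h_102 = 11;  h_103 = 16;  h_104 = 13
  h_105 = 14;  h_106 = 10;  h_107 = 7;  h_108 = 8;  h_109 = 2;  h_110 = 15
  h_111 = 2;  h_112 = 4;  h_113 = 16;  h_114 = 9;  h_115 = 1;  h_116 = 2
  h_117 = 14;  h_118 = 16;  h_119 = 0;  h_120 = 11;  h_121 = 10;  h_122 = 7
  h_123 = 13;  h_124 = 13;  h_125 = 16;  h_126 = 16;  h_127 = 15;  h_128 = 1
  h_129 = 0;  h_130 = 3;  h_131 = 14;  h_132 = 6;  h_133 = 16;  h_134 = 11
  h_135 = 10;  h_136 = 3;  h_137 = 11;  h_138 = 2;  h_139 = 15;  h_140 = 14
  h_141 = 10;  h_142 = 15;  h_143 = 12;  h_144 = 7;  h_145 = 0;  h_146 = 6
  h_147 = 14;  h_148 = 5;  h_149 = 2;  h_150 = 10;  h_151 = 13;  h_152 = 14
  h_153 = 3;  h_154 = 12;  h_155 = 10;  h_156 = 13;  h_157 = 3;  h_158 = 6
  h_159 = 3;  h_160 = 3;  h_161 = 16;  h_162 = 2;  h_163 = 2;  h_164 = 2
  h_165 = 14;  h_166 = 3;  h_167 = 2;  h_168 = 5;  h_169 = 11
h_170 = 9·11 + 11·5 + 4·2 = 9
h_171 = 9·9 + 11·11 + 4·5 = 1

1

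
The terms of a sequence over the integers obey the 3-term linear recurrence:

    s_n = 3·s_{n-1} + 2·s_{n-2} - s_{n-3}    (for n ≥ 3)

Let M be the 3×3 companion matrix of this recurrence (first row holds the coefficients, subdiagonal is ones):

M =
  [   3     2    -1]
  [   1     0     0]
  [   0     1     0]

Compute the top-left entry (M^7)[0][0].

5655

(M^7)[0][0] is the top entry after applying M 7 times to the unit state (1, 0, 0). Equivalently it is h_{9} for the auxiliary sequence (h_n) obeying the same recurrence with h_2 = 1 and h_i = 0 for 0 ≤ i < 2:
h_3 = 3·1 + 2·0 + -1·0 = 3
h_4 = 3·3 + 2·1 + -1·0 = 11
h_5 = 3·11 + 2·3 + -1·1 = 38
h_6 = 3·38 + 2·11 + -1·3 = 133
h_7 = 3·133 + 2·38 + -1·11 = 464
h_8 = 3·464 + 2·133 + -1·38 = 1620
h_9 = 3·1620 + 2·464 + -1·133 = 5655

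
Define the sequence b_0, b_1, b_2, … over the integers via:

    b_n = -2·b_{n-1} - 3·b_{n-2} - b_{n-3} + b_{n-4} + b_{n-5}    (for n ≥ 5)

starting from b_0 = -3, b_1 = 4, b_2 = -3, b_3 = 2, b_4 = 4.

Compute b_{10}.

51

b_5 = -2·4 + -3·2 + -1·-3 + 1·4 + 1·-3 = -10
b_6 = -2·-10 + -3·4 + -1·2 + 1·-3 + 1·4 = 7
b_7 = -2·7 + -3·-10 + -1·4 + 1·2 + 1·-3 = 11
b_8 = -2·11 + -3·7 + -1·-10 + 1·4 + 1·2 = -27
b_9 = -2·-27 + -3·11 + -1·7 + 1·-10 + 1·4 = 8
b_10 = -2·8 + -3·-27 + -1·11 + 1·7 + 1·-10 = 51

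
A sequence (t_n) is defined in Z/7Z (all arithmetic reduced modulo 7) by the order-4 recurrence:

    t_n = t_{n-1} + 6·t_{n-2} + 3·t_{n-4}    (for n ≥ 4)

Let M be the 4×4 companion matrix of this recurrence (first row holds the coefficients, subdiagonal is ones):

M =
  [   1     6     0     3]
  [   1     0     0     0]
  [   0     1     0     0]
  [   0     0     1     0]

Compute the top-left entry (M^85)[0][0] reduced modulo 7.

(M^85)[0][0] is the top entry after applying M 85 times to the unit state (1, 0, 0, 0). Equivalently it is h_{88} for the auxiliary sequence (h_n) obeying the same recurrence with h_3 = 1 and h_i = 0 for 0 ≤ i < 3:
h_4 = 1·1 + 6·0 + 0·0 + 3·0 = 1
h_5 = 1·1 + 6·1 + 0·0 + 3·0 = 0
h_6 = 1·0 + 6·1 + 0·1 + 3·0 = 6
h_7 = 1·6 + 6·0 + 0·1 + 3·1 = 2
h_8 = 1·2 + 6·6 + 0·0 + 3·1 = 6
h_9 = 1·6 + 6·2 + 0·6 + 3·0 = 4
h_10 = 1·4 + 6·6 + 0·2 + 3·6 = 2
h_11 = 1·2 + 6·4 + 0·6 + 3·2 = 4
h_12 = 1·4 + 6·2 + 0·4 + 3·6 = 6
h_13 = 1·6 + 6·4 + 0·2 + 3·4 = 0
h_14 = 1·0 + 6·6 + 0·4 + 3·2 = 0
h_15 = 1·0 + 6·0 + 0·6 + 3·4 = 5
h_16 = 1·5 + 6·0 + 0·0 + 3·6 = 2
h_17 = 1·2 + 6·5 + 0·0 + 3·0 = 4
h_18 = 1·4 + 6·2 + 0·5 + 3·0 = 2
h_19 = 1·2 + 6·4 + 0·2 + 3·5 = 6
h_20 = 1·6 + 6·2 + 0·4 + 3·2 = 3
h_21 = 1·3 + 6·6 + 0·2 + 3·4 = 2
h_22 = 1·2 + 6·3 + 0·6 + 3·2 = 5
h_23 = 1·5 + 6·2 + 0·3 + 3·6 = 0
h_24 = 1·0 + 6·5 + 0·2 + 3·3 = 4
h_25 = 1·4 + 6·0 + 0·5 + 3·2 = 3
h_26 = 1·3 + 6·4 + 0·0 + 3·5 = 0
h_27 = 1·0 + 6·3 + 0·4 + 3·0 = 4
h_28 = 1·4 + 6·0 + 0·3 + 3·4 = 2
h_29 = 1·2 + 6·4 + 0·0 + 3·3 = 0
h_30 = 1·0 + 6·2 + 0·4 + 3·0 = 5
h_31 = 1·5 + 6·0 + 0·2 + 3·4 = 3
h_32 = 1·3 + 6·5 + 0·0 + 3·2 = 4
h_33 = 1·4 + 6·3 + 0·5 + 3·0 = 1
h_34 = 1·1 + 6·4 + 0·3 + 3·5 = 5
h_35 = 1·5 + 6·1 + 0·4 + 3·3 = 6
h_36 = 1·6 + 6·5 + 0·1 + 3·4 = 6
h_37 = 1·6 + 6·6 + 0·5 + 3·1 = 3
h_38 = 1·3 + 6·6 + 0·6 + 3·5 = 5
h_39 = 1·5 + 6·3 + 0·6 + 3·6 = 6
h_40 = 1·6 + 6·5 + 0·3 + 3·6 = 5
h_41 = 1·5 + 6·6 + 0·5 + 3·3 = 1
h_42 = 1·1 + 6·5 + 0·6 + 3·5 = 4
h_43 = 1·4 + 6·1 + 0·5 + 3·6 = 0
h_44 = 1·0 + 6·4 + 0·1 + 3·5 = 4
h_45 = 1·4 + 6·0 + 0·4 + 3·1 = 0
h_46 = 1·0 + 6·4 + 0·0 + 3·4 = 1
h_47 = 1·1 + 6·0 + 0·4 + 3·0 = 1
h_48 = 1·1 + 6·1 + 0·0 + 3·4 = 5
h_49 = 1·5 + 6·1 + 0·1 + 3·0 = 4
h_50 = 1·4 + 6·5 + 0·1 + 3·1 = 2
h_51 = 1·2 + 6·4 + 0·5 + 3·1 = 1
h_52 = 1·1 + 6·2 + 0·4 + 3·5 = 0
h_53 = 1·0 + 6·1 + 0·2 + 3·4 = 4
h_54 = 1·4 + 6·0 + 0·1 + 3·2 = 3
h_55 = 1·3 + 6·4 + 0·0 + 3·1 = 2
h_56 = 1·2 + 6·3 + 0·4 + 3·0 = 6
h_57 = 1·6 + 6·2 + 0·3 + 3·4 = 2
h_58 = 1·2 + 6·6 + 0·2 + 3·3 = 5
h_59 = 1·5 + 6·2 + 0·6 + 3·2 = 2
h_60 = 1·2 + 6·5 + 0·2 + 3·6 = 1
h_61 = 1·1 + 6·2 + 0·5 + 3·2 = 5
h_62 = 1·5 + 6·1 + 0·2 + 3·5 = 5
h_63 = 1·5 + 6·5 + 0·1 + 3·2 = 6
h_64 = 1·6 + 6·5 + 0·5 + 3·1 = 4
h_65 = 1·4 + 6·6 + 0·5 + 3·5 = 6
h_66 = 1·6 + 6·4 + 0·6 + 3·5 = 3
h_67 = 1·3 + 6·6 + 0·4 + 3·6 = 1
h_68 = 1·1 + 6·3 + 0·6 + 3·4 = 3
h_69 = 1·3 + 6·1 + 0·3 + 3·6 = 6
h_70 = 1·6 + 6·3 + 0·1 + 3·3 = 5
h_71 = 1·5 + 6·6 + 0·3 + 3·1 = 2
h_72 = 1·2 + 6·5 + 0·6 + 3·3 = 6
h_73 = 1·6 + 6·2 + 0·5 + 3·6 = 1
h_74 = 1·1 + 6·6 + 0·2 + 3·5 = 3
h_75 = 1·3 + 6·1 + 0·6 + 3·2 = 1
h_76 = 1·1 + 6·3 + 0·1 + 3·6 = 2
h_77 = 1·2 + 6·1 + 0·3 + 3·1 = 4
h_78 = 1·4 + 6·2 + 0·1 + 3·3 = 4
h_79 = 1·4 + 6·4 + 0·2 + 3·1 = 3
h_80 = 1·3 + 6·4 + 0·4 + 3·2 = 5
h_81 = 1·5 + 6·3 + 0·4 + 3·4 = 0
h_82 = 1·0 + 6·5 + 0·3 + 3·4 = 0
h_83 = 1·0 + 6·0 + 0·5 + 3·3 = 2
h_84 = 1·2 + 6·0 + 0·0 + 3·5 = 3
h_85 = 1·3 + 6·2 + 0·0 + 3·0 = 1
h_86 = 1·1 + 6·3 + 0·2 + 3·0 = 5
h_87 = 1·5 + 6·1 + 0·3 + 3·2 = 3
h_88 = 1·3 + 6·5 + 0·1 + 3·3 = 0

0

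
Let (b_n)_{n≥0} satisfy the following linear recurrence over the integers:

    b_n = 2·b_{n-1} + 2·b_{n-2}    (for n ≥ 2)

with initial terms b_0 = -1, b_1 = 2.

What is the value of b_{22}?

b_2 = 2·2 + 2·-1 = 2
b_3 = 2·2 + 2·2 = 8
b_4 = 2·8 + 2·2 = 20
b_5 = 2·20 + 2·8 = 56
b_6 = 2·56 + 2·20 = 152
b_7 = 2·152 + 2·56 = 416
b_8 = 2·416 + 2·152 = 1136
b_9 = 2·1136 + 2·416 = 3104
b_10 = 2·3104 + 2·1136 = 8480
b_11 = 2·8480 + 2·3104 = 23168
b_12 = 2·23168 + 2·8480 = 63296
b_13 = 2·63296 + 2·23168 = 172928
b_14 = 2·172928 + 2·63296 = 472448
b_15 = 2·472448 + 2·172928 = 1290752
b_16 = 2·1290752 + 2·472448 = 3526400
b_17 = 2·3526400 + 2·1290752 = 9634304
b_18 = 2·9634304 + 2·3526400 = 26321408
b_19 = 2·26321408 + 2·9634304 = 71911424
b_20 = 2·71911424 + 2·26321408 = 196465664
b_21 = 2·196465664 + 2·71911424 = 536754176
b_22 = 2·536754176 + 2·196465664 = 1466439680

1466439680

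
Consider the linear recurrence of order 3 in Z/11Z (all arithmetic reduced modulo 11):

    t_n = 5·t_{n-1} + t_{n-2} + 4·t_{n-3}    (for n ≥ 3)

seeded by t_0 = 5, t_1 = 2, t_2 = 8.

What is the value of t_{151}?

t_3 = 5·8 + 1·2 + 4·5 = 7
t_4 = 5·7 + 1·8 + 4·2 = 7
t_5 = 5·7 + 1·7 + 4·8 = 8
t_6 = 5·8 + 1·7 + 4·7 = 9
t_7 = 5·9 + 1·8 + 4·7 = 4
t_8 = 5·4 + 1·9 + 4·8 = 6
t_9 = 5·6 + 1·4 + 4·9 = 4
t_10 = 5·4 + 1·6 + 4·4 = 9
t_11 = 5·9 + 1·4 + 4·6 = 7
t_12 = 5·7 + 1·9 + 4·4 = 5
t_13 = 5·5 + 1·7 + 4·9 = 2
t_14 = 5·2 + 1·5 + 4·7 = 10
t_15 = 5·10 + 1·2 + 4·5 = 6
t_16 = 5·6 + 1·10 + 4·2 = 4
t_17 = 5·4 + 1·6 + 4·10 = 0
t_18 = 5·0 + 1·4 + 4·6 = 6
t_19 = 5·6 + 1·0 + 4·4 = 2
t_20 = 5·2 + 1·6 + 4·0 = 5
t_21 = 5·5 + 1·2 + 4·6 = 7
t_22 = 5·7 + 1·5 + 4·2 = 4
t_23 = 5·4 + 1·7 + 4·5 = 3
t_24 = 5·3 + 1·4 + 4·7 = 3
t_25 = 5·3 + 1·3 + 4·4 = 1
t_26 = 5·1 + 1·3 + 4·3 = 9
t_27 = 5·9 + 1·1 + 4·3 = 3
t_28 = 5·3 + 1·9 + 4·1 = 6
t_29 = 5·6 + 1·3 + 4·9 = 3
t_30 = 5·3 + 1·6 + 4·3 = 0
t_31 = 5·0 + 1·3 + 4·6 = 5
t_32 = 5·5 + 1·0 + 4·3 = 4
t_33 = 5·4 + 1·5 + 4·0 = 3
t_34 = 5·3 + 1·4 + 4·5 = 6
t_35 = 5·6 + 1·3 + 4·4 = 5
t_36 = 5·5 + 1·6 + 4·3 = 10
t_37 = 5·10 + 1·5 + 4·6 = 2
t_38 = 5·2 + 1·10 + 4·5 = 7
t_39 = 5·7 + 1·2 + 4·10 = 0
t_40 = 5·0 + 1·7 + 4·2 = 4
t_41 = 5·4 + 1·0 + 4·7 = 4
t_42 = 5·4 + 1·4 + 4·0 = 2
t_43 = 5·2 + 1·4 + 4·4 = 8
t_44 = 5·8 + 1·2 + 4·4 = 3
t_45 = 5·3 + 1·8 + 4·2 = 9
t_46 = 5·9 + 1·3 + 4·8 = 3
t_47 = 5·3 + 1·9 + 4·3 = 3
t_48 = 5·3 + 1·3 + 4·9 = 10
t_49 = 5·10 + 1·3 + 4·3 = 10
t_50 = 5·10 + 1·10 + 4·3 = 6
t_51 = 5·6 + 1·10 + 4·10 = 3
t_52 = 5·3 + 1·6 + 4·10 = 6
t_53 = 5·6 + 1·3 + 4·6 = 2
t_54 = 5·2 + 1·6 + 4·3 = 6
t_55 = 5·6 + 1·2 + 4·6 = 1
t_56 = 5·1 + 1·6 + 4·2 = 8
t_57 = 5·8 + 1·1 + 4·6 = 10
t_58 = 5·10 + 1·8 + 4·1 = 7
t_59 = 5·7 + 1·10 + 4·8 = 0
t_60 = 5·0 + 1·7 + 4·10 = 3
t_61 = 5·3 + 1·0 + 4·7 = 10
t_62 = 5·10 + 1·3 + 4·0 = 9
t_63 = 5·9 + 1·10 + 4·3 = 1
t_64 = 5·1 + 1·9 + 4·10 = 10
t_65 = 5·10 + 1·1 + 4·9 = 10
t_66 = 5·10 + 1·10 + 4·1 = 9
t_67 = 5·9 + 1·10 + 4·10 = 7
t_68 = 5·7 + 1·9 + 4·10 = 7
t_69 = 5·7 + 1·7 + 4·9 = 1
t_70 = 5·1 + 1·7 + 4·7 = 7
t_71 = 5·7 + 1·1 + 4·7 = 9
t_72 = 5·9 + 1·7 + 4·1 = 1
t_73 = 5·1 + 1·9 + 4·7 = 9
t_74 = 5·9 + 1·1 + 4·9 = 5
t_75 = 5·5 + 1·9 + 4·1 = 5
t_76 = 5·5 + 1·5 + 4·9 = 0
t_77 = 5·0 + 1·5 + 4·5 = 3
t_78 = 5·3 + 1·0 + 4·5 = 2
t_79 = 5·2 + 1·3 + 4·0 = 2
t_80 = 5·2 + 1·2 + 4·3 = 2
t_81 = 5·2 + 1·2 + 4·2 = 9
t_82 = 5·9 + 1·2 + 4·2 = 0
t_83 = 5·0 + 1·9 + 4·2 = 6
t_84 = 5·6 + 1·0 + 4·9 = 0
t_85 = 5·0 + 1·6 + 4·0 = 6
t_86 = 5·6 + 1·0 + 4·6 = 10
t_87 = 5·10 + 1·6 + 4·0 = 1
t_88 = 5·1 + 1·10 + 4·6 = 6
t_89 = 5·6 + 1·1 + 4·10 = 5
t_90 = 5·5 + 1·6 + 4·1 = 2
t_91 = 5·2 + 1·5 + 4·6 = 6
t_92 = 5·6 + 1·2 + 4·5 = 8
t_93 = 5·8 + 1·6 + 4·2 = 10
t_94 = 5·10 + 1·8 + 4·6 = 5
t_95 = 5·5 + 1·10 + 4·8 = 1
t_96 = 5·1 + 1·5 + 4·10 = 6
t_97 = 5·6 + 1·1 + 4·5 = 7
t_98 = 5·7 + 1·6 + 4·1 = 1
t_99 = 5·1 + 1·7 + 4·6 = 3
t_100 = 5·3 + 1·1 + 4·7 = 0
t_101 = 5·0 + 1·3 + 4·1 = 7
t_102 = 5·7 + 1·0 + 4·3 = 3
t_103 = 5·3 + 1·7 + 4·0 = 0
t_104 = 5·0 + 1·3 + 4·7 = 9
t_105 = 5·9 + 1·0 + 4·3 = 2
t_106 = 5·2 + 1·9 + 4·0 = 8
t_107 = 5·8 + 1·2 + 4·9 = 1
t_108 = 5·1 + 1·8 + 4·2 = 10
t_109 = 5·10 + 1·1 + 4·8 = 6
t_110 = 5·6 + 1·10 + 4·1 = 0
t_111 = 5·0 + 1·6 + 4·10 = 2
t_112 = 5·2 + 1·0 + 4·6 = 1
t_113 = 5·1 + 1·2 + 4·0 = 7
t_114 = 5·7 + 1·1 + 4·2 = 0
t_115 = 5·0 + 1·7 + 4·1 = 0
t_116 = 5·0 + 1·0 + 4·7 = 6
t_117 = 5·6 + 1·0 + 4·0 = 8
t_118 = 5·8 + 1·6 + 4·0 = 2
t_119 = 5·2 + 1·8 + 4·6 = 9
t_120 = 5·9 + 1·2 + 4·8 = 2
t_121 = 5·2 + 1·9 + 4·2 = 5
t_122 = 5·5 + 1·2 + 4·9 = 8
t_123 = 5·8 + 1·5 + 4·2 = 9
t_124 = 5·9 + 1·8 + 4·5 = 7
t_125 = 5·7 + 1·9 + 4·8 = 10
t_126 = 5·10 + 1·7 + 4·9 = 5
t_127 = 5·5 + 1·10 + 4·7 = 8
t_128 = 5·8 + 1·5 + 4·10 = 8
t_129 = 5·8 + 1·8 + 4·5 = 2
t_130 = 5·2 + 1·8 + 4·8 = 6
t_131 = 5·6 + 1·2 + 4·8 = 9
t_132 = 5·9 + 1·6 + 4·2 = 4
t_133 = 5·4 + 1·9 + 4·6 = 9
t_134 = 5·9 + 1·4 + 4·9 = 8
t_135 = 5·8 + 1·9 + 4·4 = 10
t_136 = 5·10 + 1·8 + 4·9 = 6
t_137 = 5·6 + 1·10 + 4·8 = 6
t_138 = 5·6 + 1·6 + 4·10 = 10
t_139 = 5·10 + 1·6 + 4·6 = 3
t_140 = 5·3 + 1·10 + 4·6 = 5
t_141 = 5·5 + 1·3 + 4·10 = 2
t_142 = 5·2 + 1·5 + 4·3 = 5
t_143 = 5·5 + 1·2 + 4·5 = 3
t_144 = 5·3 + 1·5 + 4·2 = 6
t_145 = 5·6 + 1·3 + 4·5 = 9
t_146 = 5·9 + 1·6 + 4·3 = 8
t_147 = 5·8 + 1·9 + 4·6 = 7
t_148 = 5·7 + 1·8 + 4·9 = 2
t_149 = 5·2 + 1·7 + 4·8 = 5
t_150 = 5·5 + 1·2 + 4·7 = 0
t_151 = 5·0 + 1·5 + 4·2 = 2

2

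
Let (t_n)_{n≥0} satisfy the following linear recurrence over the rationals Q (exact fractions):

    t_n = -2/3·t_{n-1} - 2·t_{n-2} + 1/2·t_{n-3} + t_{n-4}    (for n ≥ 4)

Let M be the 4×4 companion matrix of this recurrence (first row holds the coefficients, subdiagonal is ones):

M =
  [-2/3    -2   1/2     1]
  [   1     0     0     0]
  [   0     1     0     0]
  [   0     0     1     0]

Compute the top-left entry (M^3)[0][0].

(M^3)[0][0] is the top entry after applying M 3 times to the unit state (1, 0, 0, 0). Equivalently it is h_{6} for the auxiliary sequence (h_n) obeying the same recurrence with h_3 = 1 and h_i = 0 for 0 ≤ i < 3:
h_4 = -2/3·1 + -2·0 + 1/2·0 + 1·0 = -2/3
h_5 = -2/3·-2/3 + -2·1 + 1/2·0 + 1·0 = -14/9
h_6 = -2/3·-14/9 + -2·-2/3 + 1/2·1 + 1·0 = 155/54

155/54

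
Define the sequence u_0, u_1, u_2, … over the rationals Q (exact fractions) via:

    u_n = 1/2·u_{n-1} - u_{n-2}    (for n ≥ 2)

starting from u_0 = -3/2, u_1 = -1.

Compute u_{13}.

u_2 = 1/2·-1 + -1·-3/2 = 1
u_3 = 1/2·1 + -1·-1 = 3/2
u_4 = 1/2·3/2 + -1·1 = -1/4
u_5 = 1/2·-1/4 + -1·3/2 = -13/8
u_6 = 1/2·-13/8 + -1·-1/4 = -9/16
u_7 = 1/2·-9/16 + -1·-13/8 = 43/32
u_8 = 1/2·43/32 + -1·-9/16 = 79/64
u_9 = 1/2·79/64 + -1·43/32 = -93/128
u_10 = 1/2·-93/128 + -1·79/64 = -409/256
u_11 = 1/2·-409/256 + -1·-93/128 = -37/512
u_12 = 1/2·-37/512 + -1·-409/256 = 1599/1024
u_13 = 1/2·1599/1024 + -1·-37/512 = 1747/2048

1747/2048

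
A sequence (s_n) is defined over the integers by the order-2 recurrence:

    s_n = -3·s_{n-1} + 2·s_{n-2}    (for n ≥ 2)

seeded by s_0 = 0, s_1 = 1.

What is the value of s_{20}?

-26155517271

s_2 = -3·1 + 2·0 = -3
s_3 = -3·-3 + 2·1 = 11
s_4 = -3·11 + 2·-3 = -39
s_5 = -3·-39 + 2·11 = 139
s_6 = -3·139 + 2·-39 = -495
s_7 = -3·-495 + 2·139 = 1763
s_8 = -3·1763 + 2·-495 = -6279
s_9 = -3·-6279 + 2·1763 = 22363
s_10 = -3·22363 + 2·-6279 = -79647
s_11 = -3·-79647 + 2·22363 = 283667
s_12 = -3·283667 + 2·-79647 = -1010295
s_13 = -3·-1010295 + 2·283667 = 3598219
s_14 = -3·3598219 + 2·-1010295 = -12815247
s_15 = -3·-12815247 + 2·3598219 = 45642179
s_16 = -3·45642179 + 2·-12815247 = -162557031
s_17 = -3·-162557031 + 2·45642179 = 578955451
s_18 = -3·578955451 + 2·-162557031 = -2061980415
s_19 = -3·-2061980415 + 2·578955451 = 7343852147
s_20 = -3·7343852147 + 2·-2061980415 = -26155517271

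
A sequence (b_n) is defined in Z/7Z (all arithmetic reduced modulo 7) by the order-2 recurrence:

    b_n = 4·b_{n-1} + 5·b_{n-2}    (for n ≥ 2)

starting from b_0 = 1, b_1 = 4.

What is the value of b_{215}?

0

b_2 = 4·4 + 5·1 = 0
b_3 = 4·0 + 5·4 = 6
b_4 = 4·6 + 5·0 = 3
b_5 = 4·3 + 5·6 = 0
b_6 = 4·0 + 5·3 = 1
b_7 = 4·1 + 5·0 = 4
(b_6, b_7) = (1, 4) = (b_0, b_1), so the sequence has period 6.
215 ≡ 5 (mod 6), hence b_215 = b_5 = 0.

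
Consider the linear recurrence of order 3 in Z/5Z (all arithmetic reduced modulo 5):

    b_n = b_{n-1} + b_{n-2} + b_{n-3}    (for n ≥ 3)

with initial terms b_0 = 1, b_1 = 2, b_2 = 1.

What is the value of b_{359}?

b_3 = 1·1 + 1·2 + 1·1 = 4
b_4 = 1·4 + 1·1 + 1·2 = 2
b_5 = 1·2 + 1·4 + 1·1 = 2
b_6 = 1·2 + 1·2 + 1·4 = 3
b_7 = 1·3 + 1·2 + 1·2 = 2
b_8 = 1·2 + 1·3 + 1·2 = 2
b_9 = 1·2 + 1·2 + 1·3 = 2
b_10 = 1·2 + 1·2 + 1·2 = 1
b_11 = 1·1 + 1·2 + 1·2 = 0
b_12 = 1·0 + 1·1 + 1·2 = 3
b_13 = 1·3 + 1·0 + 1·1 = 4
b_14 = 1·4 + 1·3 + 1·0 = 2
b_15 = 1·2 + 1·4 + 1·3 = 4
b_16 = 1·4 + 1·2 + 1·4 = 0
b_17 = 1·0 + 1·4 + 1·2 = 1
b_18 = 1·1 + 1·0 + 1·4 = 0
b_19 = 1·0 + 1·1 + 1·0 = 1
b_20 = 1·1 + 1·0 + 1·1 = 2
b_21 = 1·2 + 1·1 + 1·0 = 3
b_22 = 1·3 + 1·2 + 1·1 = 1
b_23 = 1·1 + 1·3 + 1·2 = 1
b_24 = 1·1 + 1·1 + 1·3 = 0
b_25 = 1·0 + 1·1 + 1·1 = 2
b_26 = 1·2 + 1·0 + 1·1 = 3
b_27 = 1·3 + 1·2 + 1·0 = 0
b_28 = 1·0 + 1·3 + 1·2 = 0
b_29 = 1·0 + 1·0 + 1·3 = 3
b_30 = 1·3 + 1·0 + 1·0 = 3
b_31 = 1·3 + 1·3 + 1·0 = 1
b_32 = 1·1 + 1·3 + 1·3 = 2
b_33 = 1·2 + 1·1 + 1·3 = 1
(b_31, b_32, b_33) = (1, 2, 1) = (b_0, b_1, b_2), so the sequence has period 31.
359 ≡ 18 (mod 31), hence b_359 = b_18 = 0.

0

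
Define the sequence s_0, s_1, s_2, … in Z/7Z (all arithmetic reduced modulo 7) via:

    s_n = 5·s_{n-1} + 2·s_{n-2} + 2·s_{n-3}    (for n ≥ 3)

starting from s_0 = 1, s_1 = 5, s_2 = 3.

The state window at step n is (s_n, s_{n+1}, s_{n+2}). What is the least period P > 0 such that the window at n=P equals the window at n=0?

171

n=0: window = (1, 5, 3)
n=1: window = (5, 3, 6)
n=2: window = (3, 6, 4)
n=3: window = (6, 4, 3)
n=4: window = (4, 3, 0)
n=5: window = (3, 0, 0)
n=6: window = (0, 0, 6)
n=7: window = (0, 6, 2)
n=8: window = (6, 2, 1)
n=9: window = (2, 1, 0)
n=10: window = (1, 0, 6)
n=11: window = (0, 6, 4)
n=12: window = (6, 4, 4)
n=13: window = (4, 4, 5)
n=14: window = (4, 5, 6)
n=15: window = (5, 6, 6)
n=16: window = (6, 6, 3)
n=17: window = (6, 3, 4)
n=18: window = (3, 4, 3)
n=19: window = (4, 3, 1)
n=20: window = (3, 1, 5)
n=21: window = (1, 5, 5)
n=22: window = (5, 5, 2)
n=23: window = (5, 2, 2)
n=24: window = (2, 2, 3)
n=25: window = (2, 3, 2)
n=26: window = (3, 2, 6)
n=27: window = (2, 6, 5)
n=28: window = (6, 5, 6)
n=29: window = (5, 6, 3)
n=30: window = (6, 3, 2)
n=31: window = (3, 2, 0)
n=32: window = (2, 0, 3)
n=33: window = (0, 3, 5)
n=34: window = (3, 5, 3)
n=35: window = (5, 3, 3)
n=36: window = (3, 3, 3)
n=37: window = (3, 3, 6)
n=38: window = (3, 6, 0)
n=39: window = (6, 0, 4)
n=40: window = (0, 4, 4)
…
n=169: window = (5, 2, 1)
n=170: window = (2, 1, 5)
n=171: window = (1, 5, 3)
window at n=171 equals window at n=0 → period = 171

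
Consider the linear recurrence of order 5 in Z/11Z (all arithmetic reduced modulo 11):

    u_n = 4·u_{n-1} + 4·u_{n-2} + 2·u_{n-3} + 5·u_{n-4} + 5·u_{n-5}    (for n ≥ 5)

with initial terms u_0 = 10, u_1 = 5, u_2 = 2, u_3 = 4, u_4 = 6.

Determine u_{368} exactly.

6

u_5 = 4·6 + 4·4 + 2·2 + 5·5 + 5·10 = 9
u_6 = 4·9 + 4·6 + 2·4 + 5·2 + 5·5 = 4
u_7 = 4·4 + 4·9 + 2·6 + 5·4 + 5·2 = 6
u_8 = 4·6 + 4·4 + 2·9 + 5·6 + 5·4 = 9
u_9 = 4·9 + 4·6 + 2·4 + 5·9 + 5·6 = 0
u_10 = 4·0 + 4·9 + 2·6 + 5·4 + 5·9 = 3
Continuing the recurrence:
  u_11 = 3;  u_12 = 0;  u_13 = 8;  u_14 = 9;  u_15 = 10;  u_16 = 8
  u_17 = 9;  u_18 = 8;  u_19 = 3;  u_20 = 9;  u_21 = 6;  u_22 = 8
  u_23 = 8;  u_24 = 4;  u_25 = 7;  u_26 = 9;  u_27 = 9;  u_28 = 3
  u_29 = 0;  u_30 = 0;  u_31 = 8;  u_32 = 4;  u_33 = 8;  u_34 = 9
  u_35 = 6;  u_36 = 4;  u_37 = 8;  u_38 = 2;  u_39 = 2;  u_40 = 5
  u_41 = 4;  u_42 = 2;  u_43 = 10;  u_44 = 3;  u_45 = 2;  u_46 = 4
  u_47 = 2;  u_48 = 5;  u_49 = 6;  u_50 = 1;  u_51 = 2;  u_52 = 4
  u_53 = 4;  u_54 = 5;  u_55 = 4;  u_56 = 8;  u_57 = 10;  u_58 = 4
  u_59 = 7;  u_60 = 3;  u_61 = 6;  u_62 = 10;  u_63 = 4;  u_64 = 8
  u_65 = 3;  u_66 = 0;  u_67 = 10;  u_68 = 7;  u_69 = 2;  u_70 = 5
  u_71 = 4;  u_72 = 4;  u_73 = 10;  u_74 = 0;  u_75 = 5;  u_76 = 3
  u_77 = 3;  u_78 = 7;  u_79 = 5;  u_80 = 6;  u_81 = 0;  u_82 = 7
  u_83 = 1;  u_84 = 10;  u_85 = 0;  u_86 = 0;  u_87 = 5;  u_88 = 9
  u_89 = 7;  u_90 = 8;  u_91 = 4;  u_92 = 0;  u_93 = 2;  u_94 = 3
  u_95 = 3;  u_96 = 4;  u_97 = 0;  u_98 = 3;  u_99 = 6;  u_100 = 5
  u_101 = 4;  u_102 = 8;  u_103 = 4;  u_104 = 1;  u_105 = 4;  u_106 = 0
  u_107 = 1;  u_108 = 4;  u_109 = 1;  u_110 = 9;  u_111 = 9;  u_112 = 0
  u_113 = 2;  u_114 = 10;  u_115 = 6;  u_116 = 3;  u_117 = 0;  u_118 = 7
  u_119 = 4;  u_120 = 1;  u_121 = 5;  u_122 = 1;  u_123 = 4;  u_124 = 0
  u_125 = 4;  u_126 = 10;  u_127 = 4;  u_128 = 7;  u_129 = 7;  u_130 = 2
  u_131 = 10;  u_132 = 7;  u_133 = 10;  u_134 = 1;  u_135 = 8;  u_136 = 9
  u_137 = 1;  u_138 = 1;  u_139 = 5;  u_140 = 1;  u_141 = 10;  u_142 = 9
  u_143 = 9;  u_144 = 1;  u_145 = 3;  u_146 = 8;  u_147 = 4;  u_148 = 5
  u_149 = 6;  u_150 = 8;  u_151 = 5;  u_152 = 10;  u_153 = 10;  u_154 = 6
  u_155 = 6;  u_156 = 0;  u_157 = 4;  u_158 = 9;  u_159 = 2;  u_160 = 5
  u_161 = 0;  u_162 = 1;  u_163 = 3;  u_164 = 7;  u_165 = 1;  u_166 = 10
  u_167 = 1;  u_168 = 8;  u_169 = 8;  u_170 = 0;  u_171 = 4;  u_172 = 0
  u_173 = 8;  u_174 = 3;  u_175 = 9;  u_176 = 7;  u_177 = 0;  u_178 = 2
  u_179 = 5;  u_180 = 9;  u_181 = 7;  u_182 = 7;  u_183 = 10;  u_184 = 9
  u_185 = 5;  u_186 = 3;  u_187 = 3;  u_188 = 8;  u_189 = 10;  u_190 = 8
  u_191 = 8;  u_192 = 7;  u_193 = 1;  u_194 = 6;  u_195 = 1;  u_196 = 6
  u_197 = 3;  u_198 = 7;  u_199 = 10;  u_200 = 10;  u_201 = 7;  u_202 = 6
  u_203 = 3;  u_204 = 7;  u_205 = 5;  u_206 = 9;  u_207 = 5;  u_208 = 6
  u_209 = 1;  u_210 = 9;  u_211 = 1;  u_212 = 9;  u_213 = 5;  u_214 = 9
  u_215 = 3;  u_216 = 9;  u_217 = 4;  u_218 = 7;  u_219 = 1;  u_220 = 1
  u_221 = 10;  u_222 = 2;  u_223 = 2;  u_224 = 2;  u_225 = 9;  u_226 = 9
  u_227 = 8;  u_228 = 7;  u_229 = 1;  u_230 = 6;  u_231 = 6;  u_232 = 4
  u_233 = 4;  u_234 = 2;  u_235 = 4;  u_236 = 5;  u_237 = 3;  u_238 = 4
  u_239 = 2;  u_240 = 9;  u_241 = 4;  u_242 = 3;  u_243 = 10;  u_244 = 5
  u_245 = 10;  u_246 = 5;  u_247 = 3;  u_248 = 6;  u_249 = 0;  u_250 = 6
  u_251 = 10;  u_252 = 10;  u_253 = 1;  u_254 = 6;  u_255 = 7;  u_256 = 0
  u_257 = 7;  u_258 = 0;  u_259 = 5;  u_260 = 3;  u_261 = 1;  u_262 = 6
  u_263 = 4;  u_264 = 5;  u_265 = 2;  u_266 = 5;  u_267 = 0;  u_268 = 3
  u_269 = 2;  u_270 = 0;  u_271 = 6;  u_272 = 10;  u_273 = 1;  u_274 = 0
  u_275 = 10;  u_276 = 1;  u_277 = 0;  u_278 = 7;  u_279 = 3;  u_280 = 7
  u_281 = 4;  u_282 = 8;  u_283 = 2;  u_284 = 10;  u_285 = 9;  u_286 = 8
  u_287 = 6;  u_288 = 2;  u_289 = 0;  u_290 = 6;  u_291 = 10;  u_292 = 5
  u_293 = 5;  u_294 = 2;  u_295 = 8;  u_296 = 4;  u_297 = 3;  u_298 = 2
  u_299 = 1;  u_300 = 1;  u_301 = 3;  u_302 = 10;  u_303 = 3;  u_304 = 2
  u_305 = 5;  u_306 = 0;  u_307 = 1;  u_308 = 6;  u_309 = 8;  u_310 = 6
  u_311 = 7;  u_312 = 4;  u_313 = 5;  u_314 = 10;  u_315 = 1;  u_316 = 10
  u_317 = 10;  u_318 = 3;  u_319 = 6;  u_320 = 1;  u_321 = 2;  u_322 = 1
  u_323 = 4;  u_324 = 4;  u_325 = 5;  u_326 = 4;  u_327 = 3;  u_328 = 1
  u_329 = 3;  u_330 = 1;  u_331 = 9;  u_332 = 0;  u_333 = 3;  u_334 = 6
  u_335 = 9;  u_336 = 1;  u_337 = 1;  u_338 = 5;  u_339 = 2;  u_340 = 3
  u_341 = 7;  u_342 = 8;  u_343 = 2;  u_344 = 2;  u_345 = 5;  u_346 = 8
  u_347 = 7;  u_348 = 2;  u_349 = 10;  u_350 = 6;  u_351 = 0;  u_352 = 1
  u_353 = 10;  u_354 = 3;  u_355 = 7;  u_356 = 10;  u_357 = 8;  u_358 = 8
  u_359 = 2;  u_360 = 9;  u_361 = 7;  u_362 = 5;  u_363 = 6;  u_364 = 3
  u_365 = 5;  u_366 = 5
u_367 = 4·5 + 4·5 + 2·3 + 5·6 + 5·5 = 2
u_368 = 4·2 + 4·5 + 2·5 + 5·3 + 5·6 = 6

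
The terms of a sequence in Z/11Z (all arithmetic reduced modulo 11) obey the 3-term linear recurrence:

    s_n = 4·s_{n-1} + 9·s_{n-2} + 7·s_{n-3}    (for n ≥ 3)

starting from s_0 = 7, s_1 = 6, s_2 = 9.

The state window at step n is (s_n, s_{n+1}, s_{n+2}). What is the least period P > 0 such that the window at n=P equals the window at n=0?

10

n=0: window = (7, 6, 9)
n=1: window = (6, 9, 7)
n=2: window = (9, 7, 8)
n=3: window = (7, 8, 4)
n=4: window = (8, 4, 5)
n=5: window = (4, 5, 2)
n=6: window = (5, 2, 4)
n=7: window = (2, 4, 3)
n=8: window = (4, 3, 7)
n=9: window = (3, 7, 6)
n=10: window = (7, 6, 9)
window at n=10 equals window at n=0 → period = 10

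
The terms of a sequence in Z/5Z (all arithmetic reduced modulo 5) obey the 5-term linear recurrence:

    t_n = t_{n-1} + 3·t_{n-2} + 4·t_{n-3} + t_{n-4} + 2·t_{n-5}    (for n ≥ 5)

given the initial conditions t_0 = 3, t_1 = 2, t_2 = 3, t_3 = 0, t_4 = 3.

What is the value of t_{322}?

t_5 = 1·3 + 3·0 + 4·3 + 1·2 + 2·3 = 3
t_6 = 1·3 + 3·3 + 4·0 + 1·3 + 2·2 = 4
t_7 = 1·4 + 3·3 + 4·3 + 1·0 + 2·3 = 1
t_8 = 1·1 + 3·4 + 4·3 + 1·3 + 2·0 = 3
t_9 = 1·3 + 3·1 + 4·4 + 1·3 + 2·3 = 1
t_10 = 1·1 + 3·3 + 4·1 + 1·4 + 2·3 = 4
Continuing the recurrence:
  t_11 = 3;  t_12 = 4;  t_13 = 1;  t_14 = 1;  t_15 = 1;  t_16 = 3
  t_17 = 4;  t_18 = 0;  t_19 = 2;  t_20 = 3;  t_21 = 4;  t_22 = 4
  t_23 = 0;  t_24 = 0;  t_25 = 1;  t_26 = 3;  t_27 = 4;  t_28 = 2
  t_29 = 2;  t_30 = 4;  t_31 = 3;  t_32 = 3;  t_33 = 4;  t_34 = 3
  t_35 = 3;  t_36 = 2;  t_37 = 3;  t_38 = 2;  t_39 = 3;  t_40 = 4
  t_41 = 3;  t_42 = 0;  t_43 = 2;  t_44 = 4;  t_45 = 1;  t_46 = 2
  t_47 = 3;  t_48 = 1;  t_49 = 2;  t_50 = 1;  t_51 = 3;  t_52 = 1
  t_53 = 3;  t_54 = 3;  t_55 = 1;  t_56 = 4;  t_57 = 4;  t_58 = 4
  t_59 = 4;  t_60 = 3;  t_61 = 3;  t_62 = 0;  t_63 = 3;  t_64 = 1
  t_65 = 4;  t_66 = 0;  t_67 = 4;  t_68 = 2;  t_69 = 0;  t_70 = 0
  t_71 = 2;  t_72 = 2;  t_73 = 2;  t_74 = 1;  t_75 = 2;  t_76 = 4
  t_77 = 0;  t_78 = 0;  t_79 = 0;  t_80 = 3;  t_81 = 1;  t_82 = 0
  t_83 = 0;  t_84 = 2;  t_85 = 4;  t_86 = 2;  t_87 = 2;  t_88 = 1
  t_89 = 3;  t_90 = 4;  t_91 = 3;  t_92 = 2;  t_93 = 2;  t_94 = 0
  t_95 = 0;  t_96 = 1;  t_97 = 2;  t_98 = 4;  t_99 = 4;  t_100 = 0
  t_101 = 2;  t_102 = 1;  t_103 = 4;  t_104 = 3;  t_105 = 1;  t_106 = 1
  t_107 = 2;  t_108 = 0;  t_109 = 2;  t_110 = 3;  t_111 = 3;  t_112 = 4
  t_113 = 2;  t_114 = 3;  t_115 = 4;  t_116 = 1;  t_117 = 0;  t_118 = 1
  t_119 = 0;  t_120 = 2;  t_121 = 3;  t_122 = 0;  t_123 = 4;  t_124 = 3
  t_125 = 2;  t_126 = 3;  t_127 = 0;  t_128 = 3;  t_129 = 3;  t_130 = 4
  t_131 = 1;  t_132 = 3;  t_133 = 1;  t_134 = 4;  t_135 = 3;  t_136 = 4
  t_137 = 1;  t_138 = 1;  t_139 = 1;  t_140 = 3;  t_141 = 4;  t_142 = 0
  t_143 = 2;  t_144 = 3;  t_145 = 4;  t_146 = 4;  t_147 = 0;  t_148 = 0
  t_149 = 1;  t_150 = 3;  t_151 = 4;  t_152 = 2;  t_153 = 2;  t_154 = 4
  t_155 = 3;  t_156 = 3;  t_157 = 4;  t_158 = 3;  t_159 = 3;  t_160 = 2
  t_161 = 3;  t_162 = 2;  t_163 = 3;  t_164 = 4;  t_165 = 3;  t_166 = 0
  t_167 = 2;  t_168 = 4;  t_169 = 1;  t_170 = 2;  t_171 = 3;  t_172 = 1
  t_173 = 2;  t_174 = 1;  t_175 = 3;  t_176 = 1;  t_177 = 3;  t_178 = 3
  t_179 = 1;  t_180 = 4;  t_181 = 4;  t_182 = 4;  t_183 = 4;  t_184 = 3
  t_185 = 3;  t_186 = 0;  t_187 = 3;  t_188 = 1;  t_189 = 4;  t_190 = 0
  t_191 = 4;  t_192 = 2;  t_193 = 0;  t_194 = 0;  t_195 = 2;  t_196 = 2
  t_197 = 2;  t_198 = 1;  t_199 = 2;  t_200 = 4;  t_201 = 0;  t_202 = 0
  t_203 = 0;  t_204 = 3;  t_205 = 1;  t_206 = 0;  t_207 = 0;  t_208 = 2
  t_209 = 4;  t_210 = 2;  t_211 = 2;  t_212 = 1;  t_213 = 3;  t_214 = 4
  t_215 = 3;  t_216 = 2;  t_217 = 2;  t_218 = 0;  t_219 = 0;  t_220 = 1
  t_221 = 2;  t_222 = 4;  t_223 = 4;  t_224 = 0;  t_225 = 2;  t_226 = 1
  t_227 = 4;  t_228 = 3;  t_229 = 1;  t_230 = 1;  t_231 = 2;  t_232 = 0
  t_233 = 2;  t_234 = 3;  t_235 = 3;  t_236 = 4;  t_237 = 2;  t_238 = 3
  t_239 = 4;  t_240 = 1;  t_241 = 0;  t_242 = 1;  t_243 = 0;  t_244 = 2
  t_245 = 3;  t_246 = 0;  t_247 = 4;  t_248 = 3;  t_249 = 2;  t_250 = 3
  t_251 = 0;  t_252 = 3;  t_253 = 3;  t_254 = 4;  t_255 = 1;  t_256 = 3
  t_257 = 1;  t_258 = 4;  t_259 = 3;  t_260 = 4;  t_261 = 1;  t_262 = 1
  t_263 = 1;  t_264 = 3;  t_265 = 4;  t_266 = 0;  t_267 = 2;  t_268 = 3
  t_269 = 4;  t_270 = 4;  t_271 = 0;  t_272 = 0;  t_273 = 1;  t_274 = 3
  t_275 = 4;  t_276 = 2;  t_277 = 2;  t_278 = 4;  t_279 = 3;  t_280 = 3
  t_281 = 4;  t_282 = 3;  t_283 = 3;  t_284 = 2;  t_285 = 3;  t_286 = 2
  t_287 = 3;  t_288 = 4;  t_289 = 3;  t_290 = 0;  t_291 = 2;  t_292 = 4
  t_293 = 1;  t_294 = 2;  t_295 = 3;  t_296 = 1;  t_297 = 2;  t_298 = 1
  t_299 = 3;  t_300 = 1;  t_301 = 3;  t_302 = 3;  t_303 = 1;  t_304 = 4
  t_305 = 4;  t_306 = 4;  t_307 = 4;  t_308 = 3;  t_309 = 3;  t_310 = 0
  t_311 = 3;  t_312 = 1;  t_313 = 4;  t_314 = 0;  t_315 = 4;  t_316 = 2
  t_317 = 0;  t_318 = 0;  t_319 = 2;  t_320 = 2
t_321 = 1·2 + 3·2 + 4·0 + 1·0 + 2·2 = 2
t_322 = 1·2 + 3·2 + 4·2 + 1·0 + 2·0 = 1

1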